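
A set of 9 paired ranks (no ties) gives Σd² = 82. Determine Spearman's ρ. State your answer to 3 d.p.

0.317

ρ = 1 − 6Σd² / [n(n²−1)] = 1 − 6×82 / (9×80)
  = 1 − 492/720 = 1 − 0.6833 ≈ 0.317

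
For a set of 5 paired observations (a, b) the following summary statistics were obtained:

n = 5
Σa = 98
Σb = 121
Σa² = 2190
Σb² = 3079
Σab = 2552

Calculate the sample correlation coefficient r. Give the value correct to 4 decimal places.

r = (nΣab − ΣaΣb) / √[(nΣa² − (Σa)²)(nΣb² − (Σb)²)]
Numerator: 5×2552 − 98×121 = 902
Denominator: √[(10950 − 9604)(15395 − 14641)] = √[1346 × 754] = 1007.4145
r = 902 / 1007.4145 ≈ 0.8954

0.8954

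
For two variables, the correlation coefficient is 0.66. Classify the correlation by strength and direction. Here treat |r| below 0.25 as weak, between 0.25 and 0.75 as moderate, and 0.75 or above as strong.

moderate positive

r = 0.66 > 0 so the relationship is positive.
|r| = 0.66, which falls in the moderate range.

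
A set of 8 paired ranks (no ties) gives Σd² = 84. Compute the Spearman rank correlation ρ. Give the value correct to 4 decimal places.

0.0000

ρ = 1 − 6Σd² / [n(n²−1)] = 1 − 6×84 / (8×63)
  = 1 − 504/504 = 1 − 1.00000 ≈ 0.0000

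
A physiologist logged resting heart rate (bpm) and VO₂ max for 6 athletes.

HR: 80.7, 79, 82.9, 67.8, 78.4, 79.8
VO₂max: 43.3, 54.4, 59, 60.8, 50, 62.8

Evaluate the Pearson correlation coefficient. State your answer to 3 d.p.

-0.306

n = 6, Σx = 468.6, Σy = 330.3, Σx² = 36737.34, Σy² = 18455.73, Σxy = 25736.69
nΣxy − ΣxΣy = 154420.14 − 154778.58 = -358.44
nΣx² − (Σx)² = 220424.04 − 219585.96 = 838.08; nΣy² − (Σy)² = 110734.38 − 109098.09 = 1636.29
r = -358.44 / √(838.08 × 1636.29) = -358.44 / 1171.0431 ≈ -0.306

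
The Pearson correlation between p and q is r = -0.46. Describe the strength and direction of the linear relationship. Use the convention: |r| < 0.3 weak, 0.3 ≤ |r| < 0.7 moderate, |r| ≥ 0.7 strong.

r = -0.46 < 0 so the relationship is negative.
|r| = 0.46, which falls in the moderate range.

moderate negative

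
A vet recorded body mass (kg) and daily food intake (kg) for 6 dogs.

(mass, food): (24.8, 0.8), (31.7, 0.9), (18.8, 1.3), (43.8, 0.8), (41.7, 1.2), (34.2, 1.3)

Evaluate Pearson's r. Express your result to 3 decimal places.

n = 6, Σx = 195, Σy = 6.3, Σx² = 6800.34, Σy² = 6.91, Σxy = 202.35
nΣxy − ΣxΣy = 1214.1 − 1228.5 = -14.4
nΣx² − (Σx)² = 40802.04 − 38025 = 2777.04; nΣy² − (Σy)² = 41.46 − 39.69 = 1.77
r = -14.4 / √(2777.04 × 1.77) = -14.4 / 70.1096 ≈ -0.205

-0.205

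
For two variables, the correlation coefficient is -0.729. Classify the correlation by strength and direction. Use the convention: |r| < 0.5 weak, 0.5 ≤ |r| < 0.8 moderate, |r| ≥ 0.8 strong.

r = -0.729 < 0 so the relationship is negative.
|r| = 0.729, which falls in the moderate range.

moderate negative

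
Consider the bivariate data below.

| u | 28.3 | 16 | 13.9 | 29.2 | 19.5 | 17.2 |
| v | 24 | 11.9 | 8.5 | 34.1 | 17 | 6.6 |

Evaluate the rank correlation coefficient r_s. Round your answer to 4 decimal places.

Rank u: 5, 2, 1, 6, 4, 3
Rank v: 5, 3, 2, 6, 4, 1
d = rank(u) − rank(v): 0, -1, -1, 0, 0, 2; Σd² = 6
ρ = 1 − 6Σd² / [n(n²−1)] = 1 − 6×6 / (6×35) = 1 − 36/210 ≈ 0.8286

0.8286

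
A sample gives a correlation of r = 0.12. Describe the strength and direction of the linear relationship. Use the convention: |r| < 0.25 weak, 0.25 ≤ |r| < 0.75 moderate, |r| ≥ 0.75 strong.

r = 0.12 > 0 so the relationship is positive.
|r| = 0.12, which falls in the weak range.

weak positive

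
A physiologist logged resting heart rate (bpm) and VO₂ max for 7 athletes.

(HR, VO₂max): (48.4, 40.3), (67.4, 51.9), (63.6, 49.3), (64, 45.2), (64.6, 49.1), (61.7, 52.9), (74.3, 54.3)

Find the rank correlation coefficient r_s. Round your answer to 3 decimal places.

0.536

Rank HR: 1, 6, 3, 4, 5, 2, 7
Rank VO₂max: 1, 5, 4, 2, 3, 6, 7
d = rank(HR) − rank(VO₂max): 0, 1, -1, 2, 2, -4, 0; Σd² = 26
ρ = 1 − 6Σd² / [n(n²−1)] = 1 − 6×26 / (7×48) = 1 − 156/336 ≈ 0.536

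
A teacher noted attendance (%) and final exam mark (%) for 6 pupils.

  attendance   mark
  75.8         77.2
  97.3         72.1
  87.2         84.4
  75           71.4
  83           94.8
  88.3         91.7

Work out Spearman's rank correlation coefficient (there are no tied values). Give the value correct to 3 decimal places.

0.257

Rank attendance: 2, 6, 4, 1, 3, 5
Rank mark: 3, 2, 4, 1, 6, 5
d = rank(attendance) − rank(mark): -1, 4, 0, 0, -3, 0; Σd² = 26
ρ = 1 − 6Σd² / [n(n²−1)] = 1 − 6×26 / (6×35) = 1 − 156/210 ≈ 0.257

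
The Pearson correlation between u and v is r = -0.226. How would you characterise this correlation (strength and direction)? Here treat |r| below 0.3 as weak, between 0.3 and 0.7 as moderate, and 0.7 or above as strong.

r = -0.226 < 0 so the relationship is negative.
|r| = 0.226, which falls in the weak range.

weak negative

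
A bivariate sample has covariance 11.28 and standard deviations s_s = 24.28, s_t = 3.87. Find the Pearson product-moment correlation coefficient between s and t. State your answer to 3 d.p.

r = Cov(s,t) / (s_s · s_t) = 11.28 / (24.28 × 3.87)
  = 11.28 / 93.9636 ≈ 0.120

0.120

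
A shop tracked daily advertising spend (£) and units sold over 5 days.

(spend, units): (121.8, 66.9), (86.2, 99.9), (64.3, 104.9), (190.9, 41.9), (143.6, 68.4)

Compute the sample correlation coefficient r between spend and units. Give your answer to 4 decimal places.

-0.9758

n = 5, Σx = 606.8, Σy = 382, Σx² = 83463.94, Σy² = 31893.8, Σxy = 41325.82
nΣxy − ΣxΣy = 206629.1 − 231797.6 = -25168.5
nΣx² − (Σx)² = 417319.7 − 368206.24 = 49113.46; nΣy² − (Σy)² = 159469 − 145924 = 13545
r = -25168.5 / √(49113.46 × 13545) = -25168.5 / 25792.2821 ≈ -0.9758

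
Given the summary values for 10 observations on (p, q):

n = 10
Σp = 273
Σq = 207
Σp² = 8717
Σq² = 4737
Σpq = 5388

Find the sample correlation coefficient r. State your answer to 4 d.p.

-0.3480

r = (nΣpq − ΣpΣq) / √[(nΣp² − (Σp)²)(nΣq² − (Σq)²)]
Numerator: 10×5388 − 273×207 = -2631
Denominator: √[(87170 − 74529)(47370 − 42849)] = √[12641 × 4521] = 7559.7593
r = -2631 / 7559.7593 ≈ -0.3480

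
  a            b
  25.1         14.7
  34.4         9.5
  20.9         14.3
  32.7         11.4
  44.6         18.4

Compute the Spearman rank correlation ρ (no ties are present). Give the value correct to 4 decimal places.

Rank a: 2, 4, 1, 3, 5
Rank b: 4, 1, 3, 2, 5
d = rank(a) − rank(b): -2, 3, -2, 1, 0; Σd² = 18
ρ = 1 − 6Σd² / [n(n²−1)] = 1 − 6×18 / (5×24) = 1 − 108/120 ≈ 0.1000

0.1000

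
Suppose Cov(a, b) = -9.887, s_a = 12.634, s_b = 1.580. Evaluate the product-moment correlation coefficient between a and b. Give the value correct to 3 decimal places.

-0.495

r = Cov(a,b) / (s_a · s_b) = -9.887 / (12.634 × 1.580)
  = -9.887 / 19.9617 ≈ -0.495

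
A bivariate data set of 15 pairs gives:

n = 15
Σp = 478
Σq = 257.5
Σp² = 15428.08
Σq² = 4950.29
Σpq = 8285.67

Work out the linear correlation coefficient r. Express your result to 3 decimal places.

0.248

r = (nΣpq − ΣpΣq) / √[(nΣp² − (Σp)²)(nΣq² − (Σq)²)]
Numerator: 15×8285.67 − 478×257.5 = 1200.05
Denominator: √[(231421.2 − 228484)(74254.35 − 66306.25)] = √[2937.2 × 7948.1] = 4831.6829
r = 1200.05 / 4831.6829 ≈ 0.248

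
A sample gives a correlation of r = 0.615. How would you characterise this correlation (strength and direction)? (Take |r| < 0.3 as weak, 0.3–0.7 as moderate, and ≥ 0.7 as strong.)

moderate positive

r = 0.615 > 0 so the relationship is positive.
|r| = 0.615, which falls in the moderate range.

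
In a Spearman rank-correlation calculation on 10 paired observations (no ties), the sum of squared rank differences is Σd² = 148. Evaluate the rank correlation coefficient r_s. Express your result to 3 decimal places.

ρ = 1 − 6Σd² / [n(n²−1)] = 1 − 6×148 / (10×99)
  = 1 − 888/990 = 1 − 0.8970 ≈ 0.103

0.103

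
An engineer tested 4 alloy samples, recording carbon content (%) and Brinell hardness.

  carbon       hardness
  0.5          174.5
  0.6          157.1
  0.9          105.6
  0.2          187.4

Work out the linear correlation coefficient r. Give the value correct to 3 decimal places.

-0.948

n = 4, Σx = 2.2, Σy = 624.6, Σx² = 1.46, Σy² = 101400.78, Σxy = 314.03
nΣxy − ΣxΣy = 1256.12 − 1374.12 = -118
nΣx² − (Σx)² = 5.84 − 4.84 = 1; nΣy² − (Σy)² = 405603.12 − 390125.16 = 15477.96
r = -118 / √(1 × 15477.96) = -118 / 124.4104 ≈ -0.948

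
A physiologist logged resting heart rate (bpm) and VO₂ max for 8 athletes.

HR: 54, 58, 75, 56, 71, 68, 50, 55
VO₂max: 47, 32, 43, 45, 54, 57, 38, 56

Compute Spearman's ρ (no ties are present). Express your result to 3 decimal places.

0.143

Rank HR: 2, 5, 8, 4, 7, 6, 1, 3
Rank VO₂max: 5, 1, 3, 4, 6, 8, 2, 7
d = rank(HR) − rank(VO₂max): -3, 4, 5, 0, 1, -2, -1, -4; Σd² = 72
ρ = 1 − 6Σd² / [n(n²−1)] = 1 − 6×72 / (8×63) = 1 − 432/504 ≈ 0.143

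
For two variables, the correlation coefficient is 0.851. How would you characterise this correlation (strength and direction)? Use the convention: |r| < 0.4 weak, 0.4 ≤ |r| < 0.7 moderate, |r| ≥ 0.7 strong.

r = 0.851 > 0 so the relationship is positive.
|r| = 0.851, which falls in the strong range.

strong positive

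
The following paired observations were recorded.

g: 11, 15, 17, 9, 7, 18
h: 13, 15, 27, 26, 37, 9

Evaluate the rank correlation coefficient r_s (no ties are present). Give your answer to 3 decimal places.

-0.600

Rank g: 3, 4, 5, 2, 1, 6
Rank h: 2, 3, 5, 4, 6, 1
d = rank(g) − rank(h): 1, 1, 0, -2, -5, 5; Σd² = 56
ρ = 1 − 6Σd² / [n(n²−1)] = 1 − 6×56 / (6×35) = 1 − 336/210 ≈ -0.600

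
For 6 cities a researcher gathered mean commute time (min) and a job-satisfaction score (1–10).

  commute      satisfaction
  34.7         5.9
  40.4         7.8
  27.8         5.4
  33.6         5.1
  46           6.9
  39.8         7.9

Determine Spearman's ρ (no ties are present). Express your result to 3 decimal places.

Rank commute: 3, 5, 1, 2, 6, 4
Rank satisfaction: 3, 5, 2, 1, 4, 6
d = rank(commute) − rank(satisfaction): 0, 0, -1, 1, 2, -2; Σd² = 10
ρ = 1 − 6Σd² / [n(n²−1)] = 1 − 6×10 / (6×35) = 1 − 60/210 ≈ 0.714

0.714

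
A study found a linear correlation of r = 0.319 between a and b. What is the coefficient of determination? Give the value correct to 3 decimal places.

r² = (0.319)² = 0.102

0.102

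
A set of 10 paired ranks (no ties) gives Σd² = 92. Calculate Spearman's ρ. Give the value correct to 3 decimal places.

0.442

ρ = 1 − 6Σd² / [n(n²−1)] = 1 − 6×92 / (10×99)
  = 1 − 552/990 = 1 − 0.5576 ≈ 0.442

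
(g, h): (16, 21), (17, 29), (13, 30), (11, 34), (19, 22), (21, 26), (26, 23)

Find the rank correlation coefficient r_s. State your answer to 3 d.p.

Rank g: 3, 4, 2, 1, 5, 6, 7
Rank h: 1, 5, 6, 7, 2, 4, 3
d = rank(g) − rank(h): 2, -1, -4, -6, 3, 2, 4; Σd² = 86
ρ = 1 − 6Σd² / [n(n²−1)] = 1 − 6×86 / (7×48) = 1 − 516/336 ≈ -0.536

-0.536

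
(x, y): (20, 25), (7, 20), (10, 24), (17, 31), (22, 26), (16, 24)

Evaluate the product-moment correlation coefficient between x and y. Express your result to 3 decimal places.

0.609

n = 6, Σx = 92, Σy = 150, Σx² = 1578, Σy² = 3814, Σxy = 2363
nΣxy − ΣxΣy = 14178 − 13800 = 378
nΣx² − (Σx)² = 9468 − 8464 = 1004; nΣy² − (Σy)² = 22884 − 22500 = 384
r = 378 / √(1004 × 384) = 378 / 620.9155 ≈ 0.609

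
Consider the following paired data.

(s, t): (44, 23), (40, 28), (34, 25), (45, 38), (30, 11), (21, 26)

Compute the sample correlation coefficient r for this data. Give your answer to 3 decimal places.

0.454

n = 6, Σs = 214, Σt = 151, Σs² = 8058, Σt² = 4179, Σst = 5568
nΣst − ΣsΣt = 33408 − 32314 = 1094
nΣs² − (Σs)² = 48348 − 45796 = 2552; nΣt² − (Σt)² = 25074 − 22801 = 2273
r = 1094 / √(2552 × 2273) = 1094 / 2408.4634 ≈ 0.454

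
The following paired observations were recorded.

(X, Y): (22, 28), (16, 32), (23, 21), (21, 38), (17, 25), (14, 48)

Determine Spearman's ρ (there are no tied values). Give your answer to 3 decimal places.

-0.714

Rank X: 5, 2, 6, 4, 3, 1
Rank Y: 3, 4, 1, 5, 2, 6
d = rank(X) − rank(Y): 2, -2, 5, -1, 1, -5; Σd² = 60
ρ = 1 − 6Σd² / [n(n²−1)] = 1 − 6×60 / (6×35) = 1 − 360/210 ≈ -0.714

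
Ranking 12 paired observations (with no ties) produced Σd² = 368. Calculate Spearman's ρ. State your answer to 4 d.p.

ρ = 1 − 6Σd² / [n(n²−1)] = 1 − 6×368 / (12×143)
  = 1 − 2208/1716 = 1 − 1.28671 ≈ -0.2867

-0.2867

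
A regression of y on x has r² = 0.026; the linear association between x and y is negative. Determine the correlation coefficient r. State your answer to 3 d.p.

-0.161

|r| = √0.026 = 0.161
The association is negative, so r = −0.161.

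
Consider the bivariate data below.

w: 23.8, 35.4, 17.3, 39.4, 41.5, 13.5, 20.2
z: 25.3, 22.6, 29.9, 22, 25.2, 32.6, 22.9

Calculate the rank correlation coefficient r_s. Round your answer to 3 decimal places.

Rank w: 4, 5, 2, 6, 7, 1, 3
Rank z: 5, 2, 6, 1, 4, 7, 3
d = rank(w) − rank(z): -1, 3, -4, 5, 3, -6, 0; Σd² = 96
ρ = 1 − 6Σd² / [n(n²−1)] = 1 − 6×96 / (7×48) = 1 − 576/336 ≈ -0.714

-0.714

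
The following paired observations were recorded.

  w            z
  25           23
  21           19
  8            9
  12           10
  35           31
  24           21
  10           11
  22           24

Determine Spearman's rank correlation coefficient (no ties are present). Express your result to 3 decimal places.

Rank w: 7, 4, 1, 3, 8, 6, 2, 5
Rank z: 6, 4, 1, 2, 8, 5, 3, 7
d = rank(w) − rank(z): 1, 0, 0, 1, 0, 1, -1, -2; Σd² = 8
ρ = 1 − 6Σd² / [n(n²−1)] = 1 − 6×8 / (8×63) = 1 − 48/504 ≈ 0.905

0.905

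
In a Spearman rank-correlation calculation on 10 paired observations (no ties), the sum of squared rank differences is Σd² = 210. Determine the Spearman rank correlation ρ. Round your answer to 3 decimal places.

-0.273

ρ = 1 − 6Σd² / [n(n²−1)] = 1 − 6×210 / (10×99)
  = 1 − 1260/990 = 1 − 1.2727 ≈ -0.273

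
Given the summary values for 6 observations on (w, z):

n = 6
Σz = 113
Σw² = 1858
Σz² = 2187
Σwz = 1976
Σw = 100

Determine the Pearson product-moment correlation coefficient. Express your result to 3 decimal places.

r = (nΣwz − ΣwΣz) / √[(nΣw² − (Σw)²)(nΣz² − (Σz)²)]
Numerator: 6×1976 − 100×113 = 556
Denominator: √[(11148 − 10000)(13122 − 12769)] = √[1148 × 353] = 636.5878
r = 556 / 636.5878 ≈ 0.873

0.873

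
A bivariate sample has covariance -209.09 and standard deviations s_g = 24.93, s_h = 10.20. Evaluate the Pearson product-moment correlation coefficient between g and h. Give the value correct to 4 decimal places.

r = Cov(g,h) / (s_g · s_h) = -209.09 / (24.93 × 10.20)
  = -209.09 / 254.2860 ≈ -0.8223

-0.8223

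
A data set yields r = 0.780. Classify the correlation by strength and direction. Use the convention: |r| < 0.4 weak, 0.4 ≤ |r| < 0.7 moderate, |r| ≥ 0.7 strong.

strong positive

r = 0.780 > 0 so the relationship is positive.
|r| = 0.780, which falls in the strong range.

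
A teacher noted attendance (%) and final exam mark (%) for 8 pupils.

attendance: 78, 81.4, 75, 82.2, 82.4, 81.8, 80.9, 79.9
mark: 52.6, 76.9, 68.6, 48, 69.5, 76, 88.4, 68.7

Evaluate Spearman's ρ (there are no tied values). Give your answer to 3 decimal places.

0.167

Rank attendance: 2, 5, 1, 7, 8, 6, 4, 3
Rank mark: 2, 7, 3, 1, 5, 6, 8, 4
d = rank(attendance) − rank(mark): 0, -2, -2, 6, 3, 0, -4, -1; Σd² = 70
ρ = 1 − 6Σd² / [n(n²−1)] = 1 − 6×70 / (8×63) = 1 − 420/504 ≈ 0.167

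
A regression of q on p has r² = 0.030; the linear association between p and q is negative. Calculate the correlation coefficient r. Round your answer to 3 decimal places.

-0.173

|r| = √0.030 = 0.173
The association is negative, so r = −0.173.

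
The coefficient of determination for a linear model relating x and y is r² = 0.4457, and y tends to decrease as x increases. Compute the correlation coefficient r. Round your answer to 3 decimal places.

|r| = √0.4457 = 0.668
The association is negative, so r = −0.668.

-0.668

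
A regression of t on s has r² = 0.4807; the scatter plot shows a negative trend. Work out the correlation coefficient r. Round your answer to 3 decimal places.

|r| = √0.4807 = 0.693
The association is negative, so r = −0.693.

-0.693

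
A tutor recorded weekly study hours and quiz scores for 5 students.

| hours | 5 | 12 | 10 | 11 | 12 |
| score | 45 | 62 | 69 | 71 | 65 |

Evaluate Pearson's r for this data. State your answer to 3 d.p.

0.830

n = 5, Σx = 50, Σy = 312, Σx² = 534, Σy² = 19896, Σxy = 3220
nΣxy − ΣxΣy = 16100 − 15600 = 500
nΣx² − (Σx)² = 2670 − 2500 = 170; nΣy² − (Σy)² = 99480 − 97344 = 2136
r = 500 / √(170 × 2136) = 500 / 602.5944 ≈ 0.830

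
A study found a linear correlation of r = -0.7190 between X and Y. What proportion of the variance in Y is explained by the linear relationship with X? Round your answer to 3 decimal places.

r² = (-0.7190)² = 0.517

0.517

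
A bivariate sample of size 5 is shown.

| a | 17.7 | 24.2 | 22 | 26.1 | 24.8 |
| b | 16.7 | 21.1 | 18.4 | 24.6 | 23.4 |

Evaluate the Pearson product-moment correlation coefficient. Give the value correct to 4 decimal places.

n = 5, Σa = 114.8, Σb = 104.2, Σa² = 2679.18, Σb² = 2215.38, Σab = 2433.39
nΣab − ΣaΣb = 12166.95 − 11962.16 = 204.79
nΣa² − (Σa)² = 13395.9 − 13179.04 = 216.86; nΣb² − (Σb)² = 11076.9 − 10857.64 = 219.26
r = 204.79 / √(216.86 × 219.26) = 204.79 / 218.0567 ≈ 0.9392

0.9392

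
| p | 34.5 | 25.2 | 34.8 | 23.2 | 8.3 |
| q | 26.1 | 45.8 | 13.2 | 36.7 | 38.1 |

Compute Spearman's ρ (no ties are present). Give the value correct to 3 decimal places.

-0.700

Rank p: 4, 3, 5, 2, 1
Rank q: 2, 5, 1, 3, 4
d = rank(p) − rank(q): 2, -2, 4, -1, -3; Σd² = 34
ρ = 1 − 6Σd² / [n(n²−1)] = 1 − 6×34 / (5×24) = 1 − 204/120 ≈ -0.700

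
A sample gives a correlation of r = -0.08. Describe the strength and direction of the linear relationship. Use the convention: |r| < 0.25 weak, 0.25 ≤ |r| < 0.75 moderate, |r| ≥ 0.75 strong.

r = -0.08 < 0 so the relationship is negative.
|r| = 0.08, which falls in the weak range.

weak negative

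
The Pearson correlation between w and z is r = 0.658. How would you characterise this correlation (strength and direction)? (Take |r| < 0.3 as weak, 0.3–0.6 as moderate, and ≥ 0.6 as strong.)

r = 0.658 > 0 so the relationship is positive.
|r| = 0.658, which falls in the strong range.

strong positive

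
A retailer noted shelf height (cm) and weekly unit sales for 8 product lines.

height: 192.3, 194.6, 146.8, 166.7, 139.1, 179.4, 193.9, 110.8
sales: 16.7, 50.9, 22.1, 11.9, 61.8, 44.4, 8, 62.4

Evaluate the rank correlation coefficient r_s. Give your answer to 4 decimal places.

-0.5238

Rank height: 6, 8, 3, 4, 2, 5, 7, 1
Rank sales: 3, 6, 4, 2, 7, 5, 1, 8
d = rank(height) − rank(sales): 3, 2, -1, 2, -5, 0, 6, -7; Σd² = 128
ρ = 1 − 6Σd² / [n(n²−1)] = 1 − 6×128 / (8×63) = 1 − 768/504 ≈ -0.5238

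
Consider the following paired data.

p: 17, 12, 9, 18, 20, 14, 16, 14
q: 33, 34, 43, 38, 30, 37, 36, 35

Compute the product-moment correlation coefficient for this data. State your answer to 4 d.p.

n = 8, Σp = 120, Σq = 286, Σp² = 1886, Σq² = 10328, Σpq = 4224
nΣpq − ΣpΣq = 33792 − 34320 = -528
nΣp² − (Σp)² = 15088 − 14400 = 688; nΣq² − (Σq)² = 82624 − 81796 = 828
r = -528 / √(688 × 828) = -528 / 754.7609 ≈ -0.6996

-0.6996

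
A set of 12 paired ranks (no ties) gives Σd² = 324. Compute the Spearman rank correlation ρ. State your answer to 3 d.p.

ρ = 1 − 6Σd² / [n(n²−1)] = 1 − 6×324 / (12×143)
  = 1 − 1944/1716 = 1 − 1.1329 ≈ -0.133

-0.133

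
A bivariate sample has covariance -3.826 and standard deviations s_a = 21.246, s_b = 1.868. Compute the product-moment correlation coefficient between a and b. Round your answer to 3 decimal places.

-0.096

r = Cov(a,b) / (s_a · s_b) = -3.826 / (21.246 × 1.868)
  = -3.826 / 39.6875 ≈ -0.096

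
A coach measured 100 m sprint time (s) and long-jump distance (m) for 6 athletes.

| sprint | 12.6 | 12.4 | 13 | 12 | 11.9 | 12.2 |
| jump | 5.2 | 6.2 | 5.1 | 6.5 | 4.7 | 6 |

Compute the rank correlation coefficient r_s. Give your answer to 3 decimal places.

-0.086

Rank sprint: 5, 4, 6, 2, 1, 3
Rank jump: 3, 5, 2, 6, 1, 4
d = rank(sprint) − rank(jump): 2, -1, 4, -4, 0, -1; Σd² = 38
ρ = 1 − 6Σd² / [n(n²−1)] = 1 − 6×38 / (6×35) = 1 − 228/210 ≈ -0.086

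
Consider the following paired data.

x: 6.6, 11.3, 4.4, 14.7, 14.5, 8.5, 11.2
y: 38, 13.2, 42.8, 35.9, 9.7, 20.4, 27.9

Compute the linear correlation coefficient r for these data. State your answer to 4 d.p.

-0.5655

n = 7, Σx = 71.2, Σy = 187.9, Σx² = 814.64, Σy² = 6027.55, Σxy = 1742.54
nΣxy − ΣxΣy = 12197.78 − 13378.48 = -1180.7
nΣx² − (Σx)² = 5702.48 − 5069.44 = 633.04; nΣy² − (Σy)² = 42192.85 − 35306.41 = 6886.44
r = -1180.7 / √(633.04 × 6886.44) = -1180.7 / 2087.9157 ≈ -0.5655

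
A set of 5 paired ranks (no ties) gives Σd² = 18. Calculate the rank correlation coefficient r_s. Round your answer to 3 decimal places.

0.100

ρ = 1 − 6Σd² / [n(n²−1)] = 1 − 6×18 / (5×24)
  = 1 − 108/120 = 1 − 0.9000 ≈ 0.100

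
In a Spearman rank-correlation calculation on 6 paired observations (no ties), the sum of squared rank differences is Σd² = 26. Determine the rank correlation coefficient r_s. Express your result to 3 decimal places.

ρ = 1 − 6Σd² / [n(n²−1)] = 1 − 6×26 / (6×35)
  = 1 − 156/210 = 1 − 0.7429 ≈ 0.257

0.257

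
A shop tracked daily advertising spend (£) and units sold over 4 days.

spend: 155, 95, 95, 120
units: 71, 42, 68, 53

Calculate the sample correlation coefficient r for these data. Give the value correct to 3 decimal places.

n = 4, Σx = 465, Σy = 234, Σx² = 56475, Σy² = 14238, Σxy = 27815
nΣxy − ΣxΣy = 111260 − 108810 = 2450
nΣx² − (Σx)² = 225900 − 216225 = 9675; nΣy² − (Σy)² = 56952 − 54756 = 2196
r = 2450 / √(9675 × 2196) = 2450 / 4609.3709 ≈ 0.532

0.532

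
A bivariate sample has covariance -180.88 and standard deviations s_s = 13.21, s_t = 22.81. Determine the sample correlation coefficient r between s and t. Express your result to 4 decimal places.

r = Cov(s,t) / (s_s · s_t) = -180.88 / (13.21 × 22.81)
  = -180.88 / 301.3201 ≈ -0.6003

-0.6003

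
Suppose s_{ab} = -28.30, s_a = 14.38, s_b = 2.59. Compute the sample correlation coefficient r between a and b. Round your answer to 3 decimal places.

r = Cov(a,b) / (s_a · s_b) = -28.30 / (14.38 × 2.59)
  = -28.30 / 37.2442 ≈ -0.760

-0.760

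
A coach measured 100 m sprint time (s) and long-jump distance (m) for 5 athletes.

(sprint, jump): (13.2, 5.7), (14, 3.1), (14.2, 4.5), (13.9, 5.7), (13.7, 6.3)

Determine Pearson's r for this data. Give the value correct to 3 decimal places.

-0.545

n = 5, Σx = 69, Σy = 25.3, Σx² = 952.78, Σy² = 134.53, Σxy = 348.08
nΣxy − ΣxΣy = 1740.4 − 1745.7 = -5.3
nΣx² − (Σx)² = 4763.9 − 4761 = 2.9; nΣy² − (Σy)² = 672.65 − 640.09 = 32.56
r = -5.3 / √(2.9 × 32.56) = -5.3 / 9.7172 ≈ -0.545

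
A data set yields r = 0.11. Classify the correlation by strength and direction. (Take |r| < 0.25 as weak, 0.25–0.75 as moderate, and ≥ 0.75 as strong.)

weak positive

r = 0.11 > 0 so the relationship is positive.
|r| = 0.11, which falls in the weak range.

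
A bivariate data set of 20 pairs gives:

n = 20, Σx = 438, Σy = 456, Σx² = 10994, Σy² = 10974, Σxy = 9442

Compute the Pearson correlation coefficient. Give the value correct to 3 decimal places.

-0.605

r = (nΣxy − ΣxΣy) / √[(nΣx² − (Σx)²)(nΣy² − (Σy)²)]
Numerator: 20×9442 − 438×456 = -10888
Denominator: √[(219880 − 191844)(219480 − 207936)] = √[28036 × 11544] = 17990.2080
r = -10888 / 17990.2080 ≈ -0.605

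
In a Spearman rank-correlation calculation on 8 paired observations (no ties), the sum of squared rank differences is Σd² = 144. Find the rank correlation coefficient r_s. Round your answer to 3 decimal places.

ρ = 1 − 6Σd² / [n(n²−1)] = 1 − 6×144 / (8×63)
  = 1 − 864/504 = 1 − 1.7143 ≈ -0.714

-0.714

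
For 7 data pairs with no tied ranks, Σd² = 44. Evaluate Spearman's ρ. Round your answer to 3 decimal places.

0.214

ρ = 1 − 6Σd² / [n(n²−1)] = 1 − 6×44 / (7×48)
  = 1 − 264/336 = 1 − 0.7857 ≈ 0.214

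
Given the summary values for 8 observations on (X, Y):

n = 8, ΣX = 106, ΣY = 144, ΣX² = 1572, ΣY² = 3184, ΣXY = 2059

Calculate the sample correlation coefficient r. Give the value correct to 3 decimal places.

r = (nΣXY − ΣXΣY) / √[(nΣX² − (ΣX)²)(nΣY² − (ΣY)²)]
Numerator: 8×2059 − 106×144 = 1208
Denominator: √[(12576 − 11236)(25472 − 20736)] = √[1340 × 4736] = 2519.1745
r = 1208 / 2519.1745 ≈ 0.480

0.480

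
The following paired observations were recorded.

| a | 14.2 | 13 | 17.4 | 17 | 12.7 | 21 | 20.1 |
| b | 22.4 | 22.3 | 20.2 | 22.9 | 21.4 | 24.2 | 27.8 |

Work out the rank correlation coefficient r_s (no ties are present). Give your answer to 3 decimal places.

0.607

Rank a: 3, 2, 5, 4, 1, 7, 6
Rank b: 4, 3, 1, 5, 2, 6, 7
d = rank(a) − rank(b): -1, -1, 4, -1, -1, 1, -1; Σd² = 22
ρ = 1 − 6Σd² / [n(n²−1)] = 1 − 6×22 / (7×48) = 1 − 132/336 ≈ 0.607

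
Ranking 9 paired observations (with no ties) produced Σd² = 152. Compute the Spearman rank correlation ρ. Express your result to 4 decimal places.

-0.2667

ρ = 1 − 6Σd² / [n(n²−1)] = 1 − 6×152 / (9×80)
  = 1 − 912/720 = 1 − 1.26667 ≈ -0.2667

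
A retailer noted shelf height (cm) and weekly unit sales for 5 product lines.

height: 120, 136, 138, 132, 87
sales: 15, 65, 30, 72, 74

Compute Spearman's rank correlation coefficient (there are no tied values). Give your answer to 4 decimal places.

-0.4000

Rank height: 2, 4, 5, 3, 1
Rank sales: 1, 3, 2, 4, 5
d = rank(height) − rank(sales): 1, 1, 3, -1, -4; Σd² = 28
ρ = 1 − 6Σd² / [n(n²−1)] = 1 − 6×28 / (5×24) = 1 − 168/120 ≈ -0.4000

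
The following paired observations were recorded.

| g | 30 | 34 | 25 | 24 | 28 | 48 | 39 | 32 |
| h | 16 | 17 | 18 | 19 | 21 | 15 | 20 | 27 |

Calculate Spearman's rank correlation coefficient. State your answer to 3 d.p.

-0.286

Rank g: 4, 6, 2, 1, 3, 8, 7, 5
Rank h: 2, 3, 4, 5, 7, 1, 6, 8
d = rank(g) − rank(h): 2, 3, -2, -4, -4, 7, 1, -3; Σd² = 108
ρ = 1 − 6Σd² / [n(n²−1)] = 1 − 6×108 / (8×63) = 1 − 648/504 ≈ -0.286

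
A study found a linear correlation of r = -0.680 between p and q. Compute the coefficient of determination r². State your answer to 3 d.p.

0.462

r² = (-0.680)² = 0.462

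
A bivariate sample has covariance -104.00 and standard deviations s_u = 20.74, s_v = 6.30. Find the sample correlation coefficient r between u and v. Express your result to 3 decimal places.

r = Cov(u,v) / (s_u · s_v) = -104.00 / (20.74 × 6.30)
  = -104.00 / 130.6620 ≈ -0.796

-0.796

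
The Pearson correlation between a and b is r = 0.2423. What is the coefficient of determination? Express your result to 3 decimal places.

0.059

r² = (0.2423)² = 0.059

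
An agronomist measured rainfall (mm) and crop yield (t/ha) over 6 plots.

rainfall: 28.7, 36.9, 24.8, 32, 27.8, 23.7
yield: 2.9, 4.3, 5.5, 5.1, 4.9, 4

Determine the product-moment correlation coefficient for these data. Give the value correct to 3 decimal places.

-0.059

n = 6, Σx = 173.9, Σy = 26.7, Σx² = 5158.87, Σy² = 123.17, Σxy = 772.52
nΣxy − ΣxΣy = 4635.12 − 4643.13 = -8.01
nΣx² − (Σx)² = 30953.22 − 30241.21 = 712.01; nΣy² − (Σy)² = 739.02 − 712.89 = 26.13
r = -8.01 / √(712.01 × 26.13) = -8.01 / 136.3995 ≈ -0.059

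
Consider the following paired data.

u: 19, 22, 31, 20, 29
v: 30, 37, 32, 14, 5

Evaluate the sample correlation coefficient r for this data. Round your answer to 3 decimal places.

-0.186

n = 5, Σu = 121, Σv = 118, Σu² = 3047, Σv² = 3514, Σuv = 2801
nΣuv − ΣuΣv = 14005 − 14278 = -273
nΣu² − (Σu)² = 15235 − 14641 = 594; nΣv² − (Σv)² = 17570 − 13924 = 3646
r = -273 / √(594 × 3646) = -273 / 1471.6399 ≈ -0.186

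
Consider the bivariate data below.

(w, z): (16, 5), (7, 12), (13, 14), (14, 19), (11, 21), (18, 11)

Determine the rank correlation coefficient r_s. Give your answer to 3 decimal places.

Rank w: 5, 1, 3, 4, 2, 6
Rank z: 1, 3, 4, 5, 6, 2
d = rank(w) − rank(z): 4, -2, -1, -1, -4, 4; Σd² = 54
ρ = 1 − 6Σd² / [n(n²−1)] = 1 − 6×54 / (6×35) = 1 − 324/210 ≈ -0.543

-0.543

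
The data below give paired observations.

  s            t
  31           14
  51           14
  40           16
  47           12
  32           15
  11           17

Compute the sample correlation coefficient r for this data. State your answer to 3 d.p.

-0.720

n = 6, Σs = 212, Σt = 88, Σs² = 8516, Σt² = 1306, Σst = 3019
nΣst − ΣsΣt = 18114 − 18656 = -542
nΣs² − (Σs)² = 51096 − 44944 = 6152; nΣt² − (Σt)² = 7836 − 7744 = 92
r = -542 / √(6152 × 92) = -542 / 752.3191 ≈ -0.720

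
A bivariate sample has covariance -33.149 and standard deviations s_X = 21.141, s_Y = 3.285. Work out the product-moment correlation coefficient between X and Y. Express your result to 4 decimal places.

r = Cov(X,Y) / (s_X · s_Y) = -33.149 / (21.141 × 3.285)
  = -33.149 / 69.4482 ≈ -0.4773

-0.4773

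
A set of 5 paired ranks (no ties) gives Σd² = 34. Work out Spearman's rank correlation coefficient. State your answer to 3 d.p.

ρ = 1 − 6Σd² / [n(n²−1)] = 1 − 6×34 / (5×24)
  = 1 − 204/120 = 1 − 1.7000 ≈ -0.700

-0.700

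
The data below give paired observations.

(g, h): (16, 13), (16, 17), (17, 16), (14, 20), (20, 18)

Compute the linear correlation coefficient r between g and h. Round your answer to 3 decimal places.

n = 5, Σg = 83, Σh = 84, Σg² = 1397, Σh² = 1438, Σgh = 1392
nΣgh − ΣgΣh = 6960 − 6972 = -12
nΣg² − (Σg)² = 6985 − 6889 = 96; nΣh² − (Σh)² = 7190 − 7056 = 134
r = -12 / √(96 × 134) = -12 / 113.4196 ≈ -0.106

-0.106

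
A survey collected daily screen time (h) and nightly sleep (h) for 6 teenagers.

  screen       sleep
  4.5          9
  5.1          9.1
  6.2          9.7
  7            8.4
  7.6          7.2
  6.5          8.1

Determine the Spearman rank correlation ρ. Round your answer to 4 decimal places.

Rank screen: 1, 2, 3, 5, 6, 4
Rank sleep: 4, 5, 6, 3, 1, 2
d = rank(screen) − rank(sleep): -3, -3, -3, 2, 5, 2; Σd² = 60
ρ = 1 − 6Σd² / [n(n²−1)] = 1 − 6×60 / (6×35) = 1 − 360/210 ≈ -0.7143

-0.7143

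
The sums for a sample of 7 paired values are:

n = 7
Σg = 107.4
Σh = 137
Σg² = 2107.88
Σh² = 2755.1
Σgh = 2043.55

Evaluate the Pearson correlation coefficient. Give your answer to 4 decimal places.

-0.3170

r = (nΣgh − ΣgΣh) / √[(nΣg² − (Σg)²)(nΣh² − (Σh)²)]
Numerator: 7×2043.55 − 107.4×137 = -408.95
Denominator: √[(14755.16 − 11534.76)(19285.7 − 18769)] = √[3220.4 × 516.7] = 1289.9538
r = -408.95 / 1289.9538 ≈ -0.3170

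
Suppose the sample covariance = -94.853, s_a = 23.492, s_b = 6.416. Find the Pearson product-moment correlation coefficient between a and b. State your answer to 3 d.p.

-0.629

r = Cov(a,b) / (s_a · s_b) = -94.853 / (23.492 × 6.416)
  = -94.853 / 150.7247 ≈ -0.629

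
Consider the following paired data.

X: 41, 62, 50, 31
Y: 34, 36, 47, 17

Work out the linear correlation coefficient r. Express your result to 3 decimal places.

0.691

n = 4, ΣX = 184, ΣY = 134, ΣX² = 8986, ΣY² = 4950, ΣXY = 6503
nΣXY − ΣXΣY = 26012 − 24656 = 1356
nΣX² − (ΣX)² = 35944 − 33856 = 2088; nΣY² − (ΣY)² = 19800 − 17956 = 1844
r = 1356 / √(2088 × 1844) = 1356 / 1962.2110 ≈ 0.691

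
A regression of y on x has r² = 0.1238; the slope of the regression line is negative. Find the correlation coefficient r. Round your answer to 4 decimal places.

-0.3519

|r| = √0.1238 = 0.3519
The association is negative, so r = −0.3519.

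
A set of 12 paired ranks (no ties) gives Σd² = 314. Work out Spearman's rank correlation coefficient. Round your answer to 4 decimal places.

ρ = 1 − 6Σd² / [n(n²−1)] = 1 − 6×314 / (12×143)
  = 1 − 1884/1716 = 1 − 1.09790 ≈ -0.0979

-0.0979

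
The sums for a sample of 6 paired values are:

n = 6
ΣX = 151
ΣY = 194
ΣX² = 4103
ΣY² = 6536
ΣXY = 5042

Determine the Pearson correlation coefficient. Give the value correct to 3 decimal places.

0.565

r = (nΣXY − ΣXΣY) / √[(nΣX² − (ΣX)²)(nΣY² − (ΣY)²)]
Numerator: 6×5042 − 151×194 = 958
Denominator: √[(24618 − 22801)(39216 − 37636)] = √[1817 × 1580] = 1694.3612
r = 958 / 1694.3612 ≈ 0.565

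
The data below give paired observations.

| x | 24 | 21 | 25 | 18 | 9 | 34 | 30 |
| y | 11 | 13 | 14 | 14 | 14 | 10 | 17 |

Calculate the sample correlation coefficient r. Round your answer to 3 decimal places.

-0.214

n = 7, Σx = 161, Σy = 93, Σx² = 4103, Σy² = 1267, Σxy = 2115
nΣxy − ΣxΣy = 14805 − 14973 = -168
nΣx² − (Σx)² = 28721 − 25921 = 2800; nΣy² − (Σy)² = 8869 − 8649 = 220
r = -168 / √(2800 × 220) = -168 / 784.8567 ≈ -0.214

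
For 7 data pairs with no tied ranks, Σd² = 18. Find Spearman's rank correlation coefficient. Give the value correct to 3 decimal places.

ρ = 1 − 6Σd² / [n(n²−1)] = 1 − 6×18 / (7×48)
  = 1 − 108/336 = 1 − 0.3214 ≈ 0.679

0.679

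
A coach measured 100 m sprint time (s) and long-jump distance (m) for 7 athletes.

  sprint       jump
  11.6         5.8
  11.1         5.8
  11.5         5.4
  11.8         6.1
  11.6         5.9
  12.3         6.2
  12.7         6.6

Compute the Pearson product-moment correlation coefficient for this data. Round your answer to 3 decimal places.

n = 7, Σx = 82.6, Σy = 41.8, Σx² = 976.4, Σy² = 250.46, Σxy = 494.26
nΣxy − ΣxΣy = 3459.82 − 3452.68 = 7.14
nΣx² − (Σx)² = 6834.8 − 6822.76 = 12.04; nΣy² − (Σy)² = 1753.22 − 1747.24 = 5.98
r = 7.14 / √(12.04 × 5.98) = 7.14 / 8.4852 ≈ 0.841

0.841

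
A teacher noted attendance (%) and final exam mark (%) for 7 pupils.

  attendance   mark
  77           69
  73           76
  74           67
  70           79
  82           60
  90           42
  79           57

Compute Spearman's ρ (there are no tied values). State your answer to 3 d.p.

-0.929

Rank attendance: 4, 2, 3, 1, 6, 7, 5
Rank mark: 5, 6, 4, 7, 3, 1, 2
d = rank(attendance) − rank(mark): -1, -4, -1, -6, 3, 6, 3; Σd² = 108
ρ = 1 − 6Σd² / [n(n²−1)] = 1 − 6×108 / (7×48) = 1 − 648/336 ≈ -0.929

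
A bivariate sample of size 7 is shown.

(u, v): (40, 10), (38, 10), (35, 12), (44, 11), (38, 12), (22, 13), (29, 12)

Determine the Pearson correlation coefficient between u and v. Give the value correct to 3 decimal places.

n = 7, Σu = 246, Σv = 80, Σu² = 8974, Σv² = 922, Σuv = 2774
nΣuv − ΣuΣv = 19418 − 19680 = -262
nΣu² − (Σu)² = 62818 − 60516 = 2302; nΣv² − (Σv)² = 6454 − 6400 = 54
r = -262 / √(2302 × 54) = -262 / 352.5734 ≈ -0.743

-0.743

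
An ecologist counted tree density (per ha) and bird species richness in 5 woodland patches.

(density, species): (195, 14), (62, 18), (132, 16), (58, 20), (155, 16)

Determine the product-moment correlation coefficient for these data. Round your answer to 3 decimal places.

-0.949

n = 5, Σx = 602, Σy = 84, Σx² = 86682, Σy² = 1432, Σxy = 9598
nΣxy − ΣxΣy = 47990 − 50568 = -2578
nΣx² − (Σx)² = 433410 − 362404 = 71006; nΣy² − (Σy)² = 7160 − 7056 = 104
r = -2578 / √(71006 × 104) = -2578 / 2717.4665 ≈ -0.949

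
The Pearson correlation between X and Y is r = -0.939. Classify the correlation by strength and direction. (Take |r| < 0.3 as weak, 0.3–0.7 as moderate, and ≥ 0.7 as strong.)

r = -0.939 < 0 so the relationship is negative.
|r| = 0.939, which falls in the strong range.

strong negative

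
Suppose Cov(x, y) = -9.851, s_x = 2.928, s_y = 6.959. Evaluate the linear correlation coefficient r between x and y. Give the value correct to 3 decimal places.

r = Cov(x,y) / (s_x · s_y) = -9.851 / (2.928 × 6.959)
  = -9.851 / 20.3760 ≈ -0.483

-0.483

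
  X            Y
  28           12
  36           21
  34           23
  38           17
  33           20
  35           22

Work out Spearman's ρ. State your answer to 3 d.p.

Rank X: 1, 5, 3, 6, 2, 4
Rank Y: 1, 4, 6, 2, 3, 5
d = rank(X) − rank(Y): 0, 1, -3, 4, -1, -1; Σd² = 28
ρ = 1 − 6Σd² / [n(n²−1)] = 1 − 6×28 / (6×35) = 1 − 168/210 ≈ 0.200

0.200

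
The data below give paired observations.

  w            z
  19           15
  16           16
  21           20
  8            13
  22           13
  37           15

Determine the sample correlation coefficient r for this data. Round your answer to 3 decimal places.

n = 6, Σw = 123, Σz = 92, Σw² = 2975, Σz² = 1444, Σwz = 1906
nΣwz − ΣwΣz = 11436 − 11316 = 120
nΣw² − (Σw)² = 17850 − 15129 = 2721; nΣz² − (Σz)² = 8664 − 8464 = 200
r = 120 / √(2721 × 200) = 120 / 737.6991 ≈ 0.163

0.163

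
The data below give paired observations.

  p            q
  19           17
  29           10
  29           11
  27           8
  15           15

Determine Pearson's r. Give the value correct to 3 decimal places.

-0.829

n = 5, Σp = 119, Σq = 61, Σp² = 2997, Σq² = 799, Σpq = 1373
nΣpq − ΣpΣq = 6865 − 7259 = -394
nΣp² − (Σp)² = 14985 − 14161 = 824; nΣq² − (Σq)² = 3995 − 3721 = 274
r = -394 / √(824 × 274) = -394 / 475.1589 ≈ -0.829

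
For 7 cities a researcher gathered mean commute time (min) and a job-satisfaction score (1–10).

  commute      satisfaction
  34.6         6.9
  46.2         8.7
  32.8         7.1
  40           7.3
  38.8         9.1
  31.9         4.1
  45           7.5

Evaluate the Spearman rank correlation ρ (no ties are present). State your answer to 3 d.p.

Rank commute: 3, 7, 2, 5, 4, 1, 6
Rank satisfaction: 2, 6, 3, 4, 7, 1, 5
d = rank(commute) − rank(satisfaction): 1, 1, -1, 1, -3, 0, 1; Σd² = 14
ρ = 1 − 6Σd² / [n(n²−1)] = 1 − 6×14 / (7×48) = 1 − 84/336 ≈ 0.750

0.750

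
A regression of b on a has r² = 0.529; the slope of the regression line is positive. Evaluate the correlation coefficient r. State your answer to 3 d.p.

0.727

|r| = √0.529 = 0.727
The association is positive, so r = 0.727.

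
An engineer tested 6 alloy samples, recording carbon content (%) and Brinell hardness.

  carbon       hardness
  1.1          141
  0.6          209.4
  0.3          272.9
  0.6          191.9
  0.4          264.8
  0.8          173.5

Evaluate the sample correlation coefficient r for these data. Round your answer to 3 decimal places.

-0.961

n = 6, Σx = 3.8, Σy = 1253.5, Σx² = 2.82, Σy² = 275250.67, Σxy = 722.47
nΣxy − ΣxΣy = 4334.82 − 4763.3 = -428.48
nΣx² − (Σx)² = 16.92 − 14.44 = 2.48; nΣy² − (Σy)² = 1651504.02 − 1571262.25 = 80241.77
r = -428.48 / √(2.48 × 80241.77) = -428.48 / 446.0937 ≈ -0.961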